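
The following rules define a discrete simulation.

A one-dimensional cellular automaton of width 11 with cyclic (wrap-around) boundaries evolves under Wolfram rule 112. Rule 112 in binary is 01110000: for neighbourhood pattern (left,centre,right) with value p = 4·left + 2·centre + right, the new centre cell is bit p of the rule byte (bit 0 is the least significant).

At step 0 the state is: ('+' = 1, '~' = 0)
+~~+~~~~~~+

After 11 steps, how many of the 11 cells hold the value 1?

k=0  +~~+~~~~~~+
k=1  ++~~+~~~~~~
k=2  ~++~~+~~~~~
k=3  ~~++~~+~~~~
k=4  ~~~++~~+~~~
k=5  ~~~~++~~+~~
k=6  ~~~~~++~~+~
k=7  ~~~~~~++~~+
k=8  +~~~~~~++~~
k=9  ~+~~~~~~++~
k=10  ~~+~~~~~~++
k=11  +~~+~~~~~~+

3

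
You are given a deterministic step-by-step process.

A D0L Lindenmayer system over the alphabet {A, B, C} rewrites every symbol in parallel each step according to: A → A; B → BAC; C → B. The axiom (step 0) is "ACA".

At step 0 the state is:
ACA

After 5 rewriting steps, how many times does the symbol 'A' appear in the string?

9

0) ACA
1) ABA
2) ABACA
3) ABACABA
4) ABACABABACA
5) ABACABABACABACABA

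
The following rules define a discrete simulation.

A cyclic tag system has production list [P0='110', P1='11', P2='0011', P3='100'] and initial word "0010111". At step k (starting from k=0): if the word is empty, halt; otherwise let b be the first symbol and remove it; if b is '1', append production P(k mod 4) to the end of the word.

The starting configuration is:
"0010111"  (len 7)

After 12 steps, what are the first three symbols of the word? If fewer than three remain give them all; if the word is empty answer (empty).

gen 0: "0010111"  (len 7)
gen 1: "010111"  (len 6)
gen 2: "10111"  (len 5)
gen 3: "01110011"  (len 8)
gen 4: "1110011"  (len 7)
gen 5: "110011110"  (len 9)
gen 6: "1001111011"  (len 10)
gen 7: "0011110110011"  (len 13)
gen 8: "011110110011"  (len 12)
gen 9: "11110110011"  (len 11)
gen 10: "111011001111"  (len 12)
gen 11: "110110011110011"  (len 15)
gen 12: "10110011110011100"  (len 17)

101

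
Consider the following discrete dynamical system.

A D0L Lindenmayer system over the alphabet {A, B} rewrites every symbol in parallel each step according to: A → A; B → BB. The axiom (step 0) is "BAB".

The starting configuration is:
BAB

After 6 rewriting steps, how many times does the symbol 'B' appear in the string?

128

t=0: BAB
t=1: BBABB
t=2: BBBBABBBB
t=3: BBBBBBBBABBBBBBBB
t=4: BBBBBBBBBBBBBBBBABBBBBBBBBBBBBBBB
t=5: BBBBBBBBBBBBBBBBBBBBBBBBBBBBBBBBABBBBBBBBBBBBBBBBBBBBBBBBBBBBBBBB
t=6: BBBBBBBBBBBBBBBBBBBBBBBBBBBBBBBBBBBBBBBBBBBBBBBBBBBBBBBBBB…BBBBBBBBBBBBBBBBBBBBBBBBBBBBBBBBBBBBBBBBBBBBBBBBBBBBBBBBBB  (len 129)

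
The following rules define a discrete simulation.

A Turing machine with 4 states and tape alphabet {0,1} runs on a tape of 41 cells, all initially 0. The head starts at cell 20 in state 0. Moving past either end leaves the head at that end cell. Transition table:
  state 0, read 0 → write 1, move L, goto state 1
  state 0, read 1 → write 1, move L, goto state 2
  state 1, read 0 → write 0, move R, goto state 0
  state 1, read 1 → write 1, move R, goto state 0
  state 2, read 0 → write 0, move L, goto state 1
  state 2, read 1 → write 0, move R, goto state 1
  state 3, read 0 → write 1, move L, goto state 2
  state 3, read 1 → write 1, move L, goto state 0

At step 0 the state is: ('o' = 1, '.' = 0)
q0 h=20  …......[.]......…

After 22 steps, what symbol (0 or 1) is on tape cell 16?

1

k=0  q0 h=20  …......[.]......…
k=1  q1 h=19  …......[.]o.....…
k=2  q0 h=20  …......[o]......…
k=3  q2 h=19  …......[.]o.....…
k=4  q1 h=18  …......[.].o....…
k=5  q0 h=19  …......[.]o.....…
k=6  q1 h=18  …......[.]oo....…
k=7  q0 h=19  …......[o]o.....…
k=8  q2 h=18  …......[.]oo....…
k=9  q1 h=17  …......[.].oo...…
k=10  q0 h=18  …......[.]oo....…
k=11  q1 h=17  …......[.]ooo...…
k=12  q0 h=18  …......[o]oo....…
k=13  q2 h=17  …......[.]ooo...…
k=14  q1 h=16  …......[.].ooo..…
k=15  q0 h=17  …......[.]ooo...…
k=16  q1 h=16  …......[.]oooo..…
k=17  q0 h=17  …......[o]ooo...…
k=18  q2 h=16  …......[.]oooo..…
k=19  q1 h=15  …......[.].oooo.…
k=20  q0 h=16  …......[.]oooo..…
k=21  q1 h=15  …......[.]ooooo.…
k=22  q0 h=16  …......[o]oooo..…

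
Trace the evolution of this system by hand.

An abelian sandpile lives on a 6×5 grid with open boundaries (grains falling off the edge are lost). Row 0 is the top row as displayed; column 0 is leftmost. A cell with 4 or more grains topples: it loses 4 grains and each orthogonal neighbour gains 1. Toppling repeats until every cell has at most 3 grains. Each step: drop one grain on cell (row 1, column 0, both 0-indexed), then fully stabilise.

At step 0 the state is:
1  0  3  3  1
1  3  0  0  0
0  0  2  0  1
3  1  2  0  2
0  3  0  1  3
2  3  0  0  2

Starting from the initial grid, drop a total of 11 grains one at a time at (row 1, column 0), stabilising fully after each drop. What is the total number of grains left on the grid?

0) 1  0  3  3  1
1  3  0  0  0
0  0  2  0  1
3  1  2  0  2
0  3  0  1  3
2  3  0  0  2
1) 1  0  3  3  1
2  3  0  0  0
0  0  2  0  1
3  1  2  0  2
0  3  0  1  3
2  3  0  0  2
2) 1  0  3  3  1
3  3  0  0  0
0  0  2  0  1
3  1  2  0  2
0  3  0  1  3
2  3  0  0  2
3) 2  1  3  3  1
1  0  1  0  0
1  1  2  0  1
3  1  2  0  2
0  3  0  1  3
2  3  0  0  2
4) 2  1  3  3  1
2  0  1  0  0
1  1  2  0  1
3  1  2  0  2
0  3  0  1  3
2  3  0  0  2
5) 2  1  3  3  1
3  0  1  0  0
1  1  2  0  1
3  1  2  0  2
0  3  0  1  3
2  3  0  0  2
6) 3  1  3  3  1
0  1  1  0  0
2  1  2  0  1
3  1  2  0  2
0  3  0  1  3
2  3  0  0  2
7) 3  1  3  3  1
1  1  1  0  0
2  1  2  0  1
3  1  2  0  2
0  3  0  1  3
2  3  0  0  2
8) 3  1  3  3  1
2  1  1  0  0
2  1  2  0  1
3  1  2  0  2
0  3  0  1  3
2  3  0  0  2
9) 3  1  3  3  1
3  1  1  0  0
2  1  2  0  1
3  1  2  0  2
0  3  0  1  3
2  3  0  0  2
10) 0  2  3  3  1
1  2  1  0  0
3  1  2  0  1
3  1  2  0  2
0  3  0  1  3
2  3  0  0  2
11) 0  2  3  3  1
2  2  1  0  0
3  1  2  0  1
3  1  2  0  2
0  3  0  1  3
2  3  0  0  2

43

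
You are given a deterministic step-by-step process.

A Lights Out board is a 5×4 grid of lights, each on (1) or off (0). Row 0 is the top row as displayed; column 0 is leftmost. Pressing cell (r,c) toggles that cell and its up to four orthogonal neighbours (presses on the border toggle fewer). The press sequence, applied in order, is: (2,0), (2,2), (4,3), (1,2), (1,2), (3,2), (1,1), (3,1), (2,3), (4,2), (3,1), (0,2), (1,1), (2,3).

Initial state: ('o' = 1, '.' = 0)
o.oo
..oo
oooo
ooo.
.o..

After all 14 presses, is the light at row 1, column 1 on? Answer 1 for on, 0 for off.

0

step 0: o.oo
..oo
oooo
ooo.
.o..
step 1: o.oo
o.oo
..oo
.oo.
.o..
step 2: o.oo
o..o
.o..
.o..
.o..
step 3: o.oo
o..o
.o..
.o.o
.ooo
step 4: o..o
ooo.
.oo.
.o.o
.ooo
step 5: o.oo
o..o
.o..
.o.o
.ooo
step 6: o.oo
o..o
.oo.
..o.
.o.o
step 7: oooo
.ooo
..o.
..o.
.o.o
step 8: oooo
.ooo
.oo.
oo..
...o
step 9: oooo
.oo.
.o.o
oo.o
...o
step 10: oooo
.oo.
.o.o
oooo
.oo.
step 11: oooo
.oo.
...o
...o
..o.
step 12: o...
.o..
...o
...o
..o.
step 13: oo..
o.o.
.o.o
...o
..o.
step 14: oo..
o.oo
.oo.
....
..o.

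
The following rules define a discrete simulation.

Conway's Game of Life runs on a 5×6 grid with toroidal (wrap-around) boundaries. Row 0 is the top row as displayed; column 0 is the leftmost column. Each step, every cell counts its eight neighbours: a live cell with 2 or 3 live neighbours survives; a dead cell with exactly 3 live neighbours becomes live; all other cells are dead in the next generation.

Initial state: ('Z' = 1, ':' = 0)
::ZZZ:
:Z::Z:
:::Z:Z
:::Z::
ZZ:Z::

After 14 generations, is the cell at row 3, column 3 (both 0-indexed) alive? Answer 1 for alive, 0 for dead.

0

gen 0: ::ZZZ:
:Z::Z:
:::Z:Z
:::Z::
ZZ:Z::
gen 1: Z:::ZZ
:::::Z
::ZZ::
Z::Z::
:Z::::
gen 2: Z:::ZZ
Z::Z:Z
::ZZZ:
:Z:Z::
:Z::Z:
gen 3: :Z:Z::
ZZZ:::
ZZ:::Z
:Z::::
:ZZZZ:
gen 4: ::::Z:
:::::Z
:::::Z
:::ZZZ
ZZ:ZZ:
gen 5: Z::ZZ:
::::ZZ
Z::::Z
::ZZ::
Z:Z:::
gen 6: ZZ:ZZ:
:::Z::
Z::Z:Z
Z:ZZ:Z
::Z:ZZ
gen 7: ZZ::::
:Z:Z::
ZZ:Z:Z
::Z:::
::::::
gen 8: ZZZ:::
::::ZZ
ZZ:ZZ:
ZZZ:::
:Z::::
gen 9: ZZZ::Z
::::Z:
:::ZZ:
:::Z:Z
::::::
gen 10: ZZ:::Z
ZZZ:Z:
:::Z:Z
:::Z::
:ZZ:ZZ
gen 11: ::::::
::ZZZ:
ZZ:Z:Z
Z::Z:Z
:ZZZZZ
gen 12: :Z:::Z
ZZZZZZ
:Z::::
::::::
:ZZZ:Z
gen 13: ::::::
:::ZZZ
:Z:ZZZ
ZZ::::
:ZZ:Z:
gen 14: ::Z::Z
Z:ZZ:Z
:Z:Z::
::::::
ZZZ:::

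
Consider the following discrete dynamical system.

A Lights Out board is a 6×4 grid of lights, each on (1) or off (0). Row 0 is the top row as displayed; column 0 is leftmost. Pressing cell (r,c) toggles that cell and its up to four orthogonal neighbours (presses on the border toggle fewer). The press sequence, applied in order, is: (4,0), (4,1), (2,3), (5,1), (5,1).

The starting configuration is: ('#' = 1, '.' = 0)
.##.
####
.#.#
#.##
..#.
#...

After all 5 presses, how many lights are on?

0) .##.
####
.#.#
#.##
..#.
#...
1) .##.
####
.#.#
..##
###.
....
2) .##.
####
.#.#
.###
....
.#..
3) .##.
###.
.##.
.##.
....
.#..
4) .##.
###.
.##.
.##.
.#..
#.#.
5) .##.
###.
.##.
.##.
....
.#..

10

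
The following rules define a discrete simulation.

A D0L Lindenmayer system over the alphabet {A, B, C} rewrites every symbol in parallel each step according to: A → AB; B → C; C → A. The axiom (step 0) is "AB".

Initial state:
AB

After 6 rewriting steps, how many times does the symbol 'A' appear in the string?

t=0: AB
t=1: ABC
t=2: ABCA
t=3: ABCAAB
t=4: ABCAABABC
t=5: ABCAABABCABCA
t=6: ABCAABABCABCAABCAAB

9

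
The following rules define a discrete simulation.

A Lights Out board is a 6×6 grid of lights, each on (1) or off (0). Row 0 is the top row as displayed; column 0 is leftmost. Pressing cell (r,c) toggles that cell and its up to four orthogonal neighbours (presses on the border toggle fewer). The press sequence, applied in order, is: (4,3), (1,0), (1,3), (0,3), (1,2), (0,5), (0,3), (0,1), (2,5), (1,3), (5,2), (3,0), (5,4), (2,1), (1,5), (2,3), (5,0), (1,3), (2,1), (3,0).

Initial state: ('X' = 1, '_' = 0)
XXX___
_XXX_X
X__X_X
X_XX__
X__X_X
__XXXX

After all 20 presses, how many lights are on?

14

step 0: XXX___
_XXX_X
X__X_X
X_XX__
X__X_X
__XXXX
step 1: XXX___
_XXX_X
X__X_X
X_X___
X_X_XX
__X_XX
step 2: _XX___
X_XX_X
___X_X
X_X___
X_X_XX
__X_XX
step 3: _XXX__
X___XX
_____X
X_X___
X_X_XX
__X_XX
step 4: _X__X_
X__XXX
_____X
X_X___
X_X_XX
__X_XX
step 5: _XX_X_
XXX_XX
__X__X
X_X___
X_X_XX
__X_XX
step 6: _XX__X
XXX_X_
__X__X
X_X___
X_X_XX
__X_XX
step 7: _X_XXX
XXXXX_
__X__X
X_X___
X_X_XX
__X_XX
step 8: X_XXXX
X_XXX_
__X__X
X_X___
X_X_XX
__X_XX
step 9: X_XXXX
X_XXXX
__X_X_
X_X__X
X_X_XX
__X_XX
step 10: X_X_XX
X____X
__XXX_
X_X__X
X_X_XX
__X_XX
step 11: X_X_XX
X____X
__XXX_
X_X__X
X___XX
_X_XXX
step 12: X_X_XX
X____X
X_XXX_
_XX__X
____XX
_X_XXX
step 13: X_X_XX
X____X
X_XXX_
_XX__X
_____X
_X____
step 14: X_X_XX
XX___X
_X_XX_
__X__X
_____X
_X____
step 15: X_X_X_
XX__X_
_X_XXX
__X__X
_____X
_X____
step 16: X_X_X_
XX_XX_
_XX__X
__XX_X
_____X
_X____
step 17: X_X_X_
XX_XX_
_XX__X
__XX_X
X____X
X_____
step 18: X_XXX_
XXX___
_XXX_X
__XX_X
X____X
X_____
step 19: X_XXX_
X_X___
X__X_X
_XXX_X
X____X
X_____
step 20: X_XXX_
X_X___
___X_X
X_XX_X
_____X
X_____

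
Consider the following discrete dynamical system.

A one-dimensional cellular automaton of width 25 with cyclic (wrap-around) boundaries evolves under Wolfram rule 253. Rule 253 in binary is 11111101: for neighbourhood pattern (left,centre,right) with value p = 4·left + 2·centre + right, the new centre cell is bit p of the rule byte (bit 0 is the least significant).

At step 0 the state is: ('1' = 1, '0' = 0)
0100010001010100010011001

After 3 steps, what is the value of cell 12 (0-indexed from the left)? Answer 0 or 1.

k=0  0100010001010100010011001
k=1  1111011101111111011011101
k=2  1111111111111111111111111
k=3  1111111111111111111111111

1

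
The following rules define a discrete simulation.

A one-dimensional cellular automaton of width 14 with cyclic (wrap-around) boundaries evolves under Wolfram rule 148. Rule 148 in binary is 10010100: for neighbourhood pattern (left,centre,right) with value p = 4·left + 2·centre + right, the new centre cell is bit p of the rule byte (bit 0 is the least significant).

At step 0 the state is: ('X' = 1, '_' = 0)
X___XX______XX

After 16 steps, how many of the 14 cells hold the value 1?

6

k=0  X___XX______XX
k=1  _X____X______X
k=2  _XX___XX_____X
k=3  ___X____X____X
k=4  X__XX___XX___X
k=5  _X___X____X___
k=6  _XX__XX___XX__
k=7  ___X___X____X_
k=8  ___XX__XX___XX
k=9  X____X___X____
k=10  XX___XX__XX___
k=11  __X____X___X__
k=12  __XX___XX__XX_
k=13  ____X____X___X
k=14  X___XX___XX__X
k=15  _X____X____X__
k=16  _XX___XX___XX_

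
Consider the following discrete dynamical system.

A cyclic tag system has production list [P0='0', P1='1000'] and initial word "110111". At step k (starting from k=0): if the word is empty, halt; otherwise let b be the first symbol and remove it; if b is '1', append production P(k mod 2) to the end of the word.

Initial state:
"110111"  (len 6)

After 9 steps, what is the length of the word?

t=0: "110111"  (len 6)
t=1: "101110"  (len 6)
t=2: "011101000"  (len 9)
t=3: "11101000"  (len 8)
t=4: "11010001000"  (len 11)
t=5: "10100010000"  (len 11)
t=6: "01000100001000"  (len 14)
t=7: "1000100001000"  (len 13)
t=8: "0001000010001000"  (len 16)
t=9: "001000010001000"  (len 15)

15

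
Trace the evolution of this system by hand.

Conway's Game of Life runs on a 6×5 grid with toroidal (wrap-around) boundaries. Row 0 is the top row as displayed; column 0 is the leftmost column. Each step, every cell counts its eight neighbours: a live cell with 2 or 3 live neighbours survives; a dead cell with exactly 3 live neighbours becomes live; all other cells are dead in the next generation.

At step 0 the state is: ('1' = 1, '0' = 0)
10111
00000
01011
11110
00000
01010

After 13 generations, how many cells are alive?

gen 0: 10111
00000
01011
11110
00000
01010
gen 1: 11111
01000
01011
11010
10011
11010
gen 2: 00010
00000
01011
01000
00010
00000
gen 3: 00000
00111
10100
10011
00000
00000
gen 4: 00010
01111
10100
11011
00001
00000
gen 5: 00011
11001
00000
01110
00011
00000
gen 6: 00011
10011
00011
00111
00011
00000
gen 7: 10010
10100
00000
10100
00101
00000
gen 8: 01001
01001
00000
01010
01010
00011
gen 9: 00101
00000
10100
00000
10010
00011
gen 10: 00001
01010
00000
01001
00010
10100
gen 11: 11111
00000
10100
00000
11111
00011
gen 12: 11100
00000
00000
00000
11100
00000
gen 13: 01000
01000
00000
01000
01000
00000

4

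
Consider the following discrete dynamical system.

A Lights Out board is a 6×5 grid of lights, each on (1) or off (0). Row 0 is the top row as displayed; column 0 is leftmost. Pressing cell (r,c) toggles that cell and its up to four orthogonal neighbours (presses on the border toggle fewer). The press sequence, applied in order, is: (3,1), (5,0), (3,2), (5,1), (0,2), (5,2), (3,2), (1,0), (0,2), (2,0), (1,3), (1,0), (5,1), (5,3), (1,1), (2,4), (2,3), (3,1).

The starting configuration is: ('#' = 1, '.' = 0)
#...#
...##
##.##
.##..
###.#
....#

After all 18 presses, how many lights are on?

k=0  #...#
...##
##.##
.##..
###.#
....#
k=1  #...#
...##
#..##
#....
#.#.#
....#
k=2  #...#
...##
#..##
#....
..#.#
##..#
k=3  #...#
...##
#.###
####.
....#
##..#
k=4  #...#
...##
#.###
####.
.#..#
..#.#
k=5  #####
..###
#.###
####.
.#..#
..#.#
k=6  #####
..###
#.###
####.
.##.#
.#.##
k=7  #####
..###
#..##
#....
.#..#
.#.##
k=8  .####
#####
...##
#....
.#..#
.#.##
k=9  ....#
##.##
...##
#....
.#..#
.#.##
k=10  ....#
.#.##
##.##
.....
.#..#
.#.##
k=11  ...##
.##..
##..#
.....
.#..#
.#.##
k=12  #..##
#.#..
.#..#
.....
.#..#
.#.##
k=13  #..##
#.#..
.#..#
.....
....#
#.###
k=14  #..##
#.#..
.#..#
.....
...##
#....
k=15  ##.##
.#...
....#
.....
...##
#....
k=16  ##.##
.#..#
...#.
....#
...##
#....
k=17  ##.##
.#.##
..#.#
...##
...##
#....
k=18  ##.##
.#.##
.##.#
#####
.#.##
#....

19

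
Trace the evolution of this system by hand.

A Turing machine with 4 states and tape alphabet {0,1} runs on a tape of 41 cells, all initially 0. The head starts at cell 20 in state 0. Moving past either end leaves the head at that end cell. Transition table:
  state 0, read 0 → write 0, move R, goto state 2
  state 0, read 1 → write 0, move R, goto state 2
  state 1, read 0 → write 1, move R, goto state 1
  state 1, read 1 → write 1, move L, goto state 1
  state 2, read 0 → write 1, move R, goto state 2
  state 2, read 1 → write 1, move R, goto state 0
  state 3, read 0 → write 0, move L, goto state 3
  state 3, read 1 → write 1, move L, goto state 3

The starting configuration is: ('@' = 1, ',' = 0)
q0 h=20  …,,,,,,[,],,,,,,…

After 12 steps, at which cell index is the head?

32

gen 0: q0 h=20  …,,,,,,[,],,,,,,…
gen 1: q2 h=21  …,,,,,,[,],,,,,,…
gen 2: q2 h=22  …,,,,,@[,],,,,,,…
gen 3: q2 h=23  …,,,,@@[,],,,,,,…
gen 4: q2 h=24  …,,,@@@[,],,,,,,…
gen 5: q2 h=25  …,,@@@@[,],,,,,,…
gen 6: q2 h=26  …,@@@@@[,],,,,,,…
gen 7: q2 h=27  …@@@@@@[,],,,,,,…
gen 8: q2 h=28  …@@@@@@[,],,,,,,…
gen 9: q2 h=29  …@@@@@@[,],,,,,,…
gen 10: q2 h=30  …@@@@@@[,],,,,,,…
gen 11: q2 h=31  …@@@@@@[,],,,,,,…
gen 12: q2 h=32  …@@@@@@[,],,,,,,…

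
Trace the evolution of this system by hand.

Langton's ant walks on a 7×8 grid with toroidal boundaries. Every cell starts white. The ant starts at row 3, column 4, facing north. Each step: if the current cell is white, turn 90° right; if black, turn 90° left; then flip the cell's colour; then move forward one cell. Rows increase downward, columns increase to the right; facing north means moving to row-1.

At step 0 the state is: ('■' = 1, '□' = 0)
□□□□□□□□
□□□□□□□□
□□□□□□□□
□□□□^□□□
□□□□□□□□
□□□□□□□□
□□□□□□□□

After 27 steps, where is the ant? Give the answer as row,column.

t=0: □□□□□□□□
□□□□□□□□
□□□□□□□□
□□□□^□□□
□□□□□□□□
□□□□□□□□
□□□□□□□□
t=1: □□□□□□□□
□□□□□□□□
□□□□□□□□
□□□□■>□□
□□□□□□□□
□□□□□□□□
□□□□□□□□
t=2: □□□□□□□□
□□□□□□□□
□□□□□□□□
□□□□■■□□
□□□□□v□□
□□□□□□□□
□□□□□□□□
t=3: □□□□□□□□
□□□□□□□□
□□□□□□□□
□□□□■■□□
□□□□<■□□
□□□□□□□□
□□□□□□□□
t=4: □□□□□□□□
□□□□□□□□
□□□□□□□□
□□□□^■□□
□□□□■■□□
□□□□□□□□
□□□□□□□□
t=5: □□□□□□□□
□□□□□□□□
□□□□□□□□
□□□<□■□□
□□□□■■□□
□□□□□□□□
□□□□□□□□
t=6: □□□□□□□□
□□□□□□□□
□□□^□□□□
□□□■□■□□
□□□□■■□□
□□□□□□□□
□□□□□□□□
t=7: □□□□□□□□
□□□□□□□□
□□□■>□□□
□□□■□■□□
□□□□■■□□
□□□□□□□□
□□□□□□□□
t=8: □□□□□□□□
□□□□□□□□
□□□■■□□□
□□□■v■□□
□□□□■■□□
□□□□□□□□
□□□□□□□□
t=9: □□□□□□□□
□□□□□□□□
□□□■■□□□
□□□<■■□□
□□□□■■□□
□□□□□□□□
□□□□□□□□
t=10: □□□□□□□□
□□□□□□□□
□□□■■□□□
□□□□■■□□
□□□v■■□□
□□□□□□□□
□□□□□□□□
t=11: □□□□□□□□
□□□□□□□□
□□□■■□□□
□□□□■■□□
□□<■■■□□
□□□□□□□□
□□□□□□□□
t=12: □□□□□□□□
□□□□□□□□
□□□■■□□□
□□^□■■□□
□□■■■■□□
□□□□□□□□
□□□□□□□□
t=13: □□□□□□□□
□□□□□□□□
□□□■■□□□
□□■>■■□□
□□■■■■□□
□□□□□□□□
□□□□□□□□
t=14: □□□□□□□□
□□□□□□□□
□□□■■□□□
□□■■■■□□
□□■v■■□□
□□□□□□□□
□□□□□□□□
t=15: □□□□□□□□
□□□□□□□□
□□□■■□□□
□□■■■■□□
□□■□>■□□
□□□□□□□□
□□□□□□□□
t=16: □□□□□□□□
□□□□□□□□
□□□■■□□□
□□■■^■□□
□□■□□■□□
□□□□□□□□
□□□□□□□□
t=17: □□□□□□□□
□□□□□□□□
□□□■■□□□
□□■<□■□□
□□■□□■□□
□□□□□□□□
□□□□□□□□
t=18: □□□□□□□□
□□□□□□□□
□□□■■□□□
□□■□□■□□
□□■v□■□□
□□□□□□□□
□□□□□□□□
t=19: □□□□□□□□
□□□□□□□□
□□□■■□□□
□□■□□■□□
□□<■□■□□
□□□□□□□□
□□□□□□□□
t=20: □□□□□□□□
□□□□□□□□
□□□■■□□□
□□■□□■□□
□□□■□■□□
□□v□□□□□
□□□□□□□□
t=21: □□□□□□□□
□□□□□□□□
□□□■■□□□
□□■□□■□□
□□□■□■□□
□<■□□□□□
□□□□□□□□
t=22: □□□□□□□□
□□□□□□□□
□□□■■□□□
□□■□□■□□
□^□■□■□□
□■■□□□□□
□□□□□□□□
t=23: □□□□□□□□
□□□□□□□□
□□□■■□□□
□□■□□■□□
□■>■□■□□
□■■□□□□□
□□□□□□□□
t=24: □□□□□□□□
□□□□□□□□
□□□■■□□□
□□■□□■□□
□■■■□■□□
□■v□□□□□
□□□□□□□□
t=25: □□□□□□□□
□□□□□□□□
□□□■■□□□
□□■□□■□□
□■■■□■□□
□■□>□□□□
□□□□□□□□
t=26: □□□□□□□□
□□□□□□□□
□□□■■□□□
□□■□□■□□
□■■■□■□□
□■□■□□□□
□□□v□□□□
t=27: □□□□□□□□
□□□□□□□□
□□□■■□□□
□□■□□■□□
□■■■□■□□
□■□■□□□□
□□<■□□□□

6,2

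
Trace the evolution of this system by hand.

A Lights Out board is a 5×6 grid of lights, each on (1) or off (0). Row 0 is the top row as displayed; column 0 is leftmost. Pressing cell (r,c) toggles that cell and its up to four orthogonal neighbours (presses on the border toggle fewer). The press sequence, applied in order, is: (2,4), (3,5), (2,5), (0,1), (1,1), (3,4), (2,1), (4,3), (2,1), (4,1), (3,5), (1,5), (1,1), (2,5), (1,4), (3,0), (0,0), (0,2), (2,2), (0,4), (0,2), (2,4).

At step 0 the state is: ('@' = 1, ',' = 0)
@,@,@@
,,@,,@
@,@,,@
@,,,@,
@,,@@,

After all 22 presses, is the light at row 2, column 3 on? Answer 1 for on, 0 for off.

1

step 0: @,@,@@
,,@,,@
@,@,,@
@,,,@,
@,,@@,
step 1: @,@,@@
,,@,@@
@,@@@,
@,,,,,
@,,@@,
step 2: @,@,@@
,,@,@@
@,@@@@
@,,,@@
@,,@@@
step 3: @,@,@@
,,@,@,
@,@@,,
@,,,@,
@,,@@@
step 4: ,@,,@@
,@@,@,
@,@@,,
@,,,@,
@,,@@@
step 5: ,,,,@@
@,,,@,
@@@@,,
@,,,@,
@,,@@@
step 6: ,,,,@@
@,,,@,
@@@@@,
@,,@,@
@,,@,@
step 7: ,,,,@@
@@,,@,
,,,@@,
@@,@,@
@,,@,@
step 8: ,,,,@@
@@,,@,
,,,@@,
@@,,,@
@,@,@@
step 9: ,,,,@@
@,,,@,
@@@@@,
@,,,,@
@,@,@@
step 10: ,,,,@@
@,,,@,
@@@@@,
@@,,,@
,@,,@@
step 11: ,,,,@@
@,,,@,
@@@@@@
@@,,@,
,@,,@,
step 12: ,,,,@,
@,,,,@
@@@@@,
@@,,@,
,@,,@,
step 13: ,@,,@,
,@@,,@
@,@@@,
@@,,@,
,@,,@,
step 14: ,@,,@,
,@@,,,
@,@@,@
@@,,@@
,@,,@,
step 15: ,@,,,,
,@@@@@
@,@@@@
@@,,@@
,@,,@,
step 16: ,@,,,,
,@@@@@
,,@@@@
,,,,@@
@@,,@,
step 17: @,,,,,
@@@@@@
,,@@@@
,,,,@@
@@,,@,
step 18: @@@@,,
@@,@@@
,,@@@@
,,,,@@
@@,,@,
step 19: @@@@,,
@@@@@@
,@,,@@
,,@,@@
@@,,@,
step 20: @@@,@@
@@@@,@
,@,,@@
,,@,@@
@@,,@,
step 21: @,,@@@
@@,@,@
,@,,@@
,,@,@@
@@,,@,
step 22: @,,@@@
@@,@@@
,@,@,,
,,@,,@
@@,,@,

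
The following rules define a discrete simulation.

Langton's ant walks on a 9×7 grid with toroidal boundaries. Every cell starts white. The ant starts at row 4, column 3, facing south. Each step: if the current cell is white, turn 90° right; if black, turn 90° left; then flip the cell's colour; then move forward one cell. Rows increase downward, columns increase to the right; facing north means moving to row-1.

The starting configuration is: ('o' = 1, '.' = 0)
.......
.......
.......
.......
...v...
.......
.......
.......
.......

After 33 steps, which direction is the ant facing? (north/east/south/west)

west

[0] .......
.......
.......
.......
...v...
.......
.......
.......
.......
[1] .......
.......
.......
.......
..<o...
.......
.......
.......
.......
[2] .......
.......
.......
..^....
..oo...
.......
.......
.......
.......
[3] .......
.......
.......
..o>...
..oo...
.......
.......
.......
.......
[4] .......
.......
.......
..oo...
..ov...
.......
.......
.......
.......
[5] .......
.......
.......
..oo...
..o.>..
.......
.......
.......
.......
[6] .......
.......
.......
..oo...
..o.o..
....v..
.......
.......
.......
[7] .......
.......
.......
..oo...
..o.o..
...<o..
.......
.......
.......
[8] .......
.......
.......
..oo...
..o^o..
...oo..
.......
.......
.......
[9] .......
.......
.......
..oo...
..oo>..
...oo..
.......
.......
.......
[10] .......
.......
.......
..oo^..
..oo...
...oo..
.......
.......
.......
[11] .......
.......
.......
..ooo>.
..oo...
...oo..
.......
.......
.......
[12] .......
.......
.......
..oooo.
..oo.v.
...oo..
.......
.......
.......
[13] .......
.......
.......
..oooo.
..oo<o.
...oo..
.......
.......
.......
[14] .......
.......
.......
..oo^o.
..oooo.
...oo..
.......
.......
.......
[15] .......
.......
.......
..o<.o.
..oooo.
...oo..
.......
.......
.......
[16] .......
.......
.......
..o..o.
..ovoo.
...oo..
.......
.......
.......
[17] .......
.......
.......
..o..o.
..o.>o.
...oo..
.......
.......
.......
[18] .......
.......
.......
..o.^o.
..o..o.
...oo..
.......
.......
.......
[19] .......
.......
.......
..o.o>.
..o..o.
...oo..
.......
.......
.......
[20] .......
.......
.....^.
..o.o..
..o..o.
...oo..
.......
.......
.......
[21] .......
.......
.....o>
..o.o..
..o..o.
...oo..
.......
.......
.......
[22] .......
.......
.....oo
..o.o.v
..o..o.
...oo..
.......
.......
.......
[23] .......
.......
.....oo
..o.o<o
..o..o.
...oo..
.......
.......
.......
[24] .......
.......
.....^o
..o.ooo
..o..o.
...oo..
.......
.......
.......
[25] .......
.......
....<.o
..o.ooo
..o..o.
...oo..
.......
.......
.......
[26] .......
....^..
....o.o
..o.ooo
..o..o.
...oo..
.......
.......
.......
[27] .......
....o>.
....o.o
..o.ooo
..o..o.
...oo..
.......
.......
.......
[28] .......
....oo.
....ovo
..o.ooo
..o..o.
...oo..
.......
.......
.......
[29] .......
....oo.
....<oo
..o.ooo
..o..o.
...oo..
.......
.......
.......
[30] .......
....oo.
.....oo
..o.voo
..o..o.
...oo..
.......
.......
.......
[31] .......
....oo.
.....oo
..o..>o
..o..o.
...oo..
.......
.......
.......
[32] .......
....oo.
.....^o
..o...o
..o..o.
...oo..
.......
.......
.......
[33] .......
....oo.
....<.o
..o...o
..o..o.
...oo..
.......
.......
.......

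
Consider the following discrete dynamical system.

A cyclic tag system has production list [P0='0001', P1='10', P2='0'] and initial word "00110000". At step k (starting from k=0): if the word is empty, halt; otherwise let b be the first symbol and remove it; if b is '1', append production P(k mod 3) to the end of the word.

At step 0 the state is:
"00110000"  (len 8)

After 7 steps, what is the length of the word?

6

k=0  "00110000"  (len 8)
k=1  "0110000"  (len 7)
k=2  "110000"  (len 6)
k=3  "100000"  (len 6)
k=4  "000000001"  (len 9)
k=5  "00000001"  (len 8)
k=6  "0000001"  (len 7)
k=7  "000001"  (len 6)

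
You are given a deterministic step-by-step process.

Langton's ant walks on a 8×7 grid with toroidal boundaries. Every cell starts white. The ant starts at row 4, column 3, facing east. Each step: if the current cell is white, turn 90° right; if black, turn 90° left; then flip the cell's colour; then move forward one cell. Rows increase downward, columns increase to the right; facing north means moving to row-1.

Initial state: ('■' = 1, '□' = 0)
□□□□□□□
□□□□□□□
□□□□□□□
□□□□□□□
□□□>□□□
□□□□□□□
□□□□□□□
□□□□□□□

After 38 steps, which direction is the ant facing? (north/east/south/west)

[0] □□□□□□□
□□□□□□□
□□□□□□□
□□□□□□□
□□□>□□□
□□□□□□□
□□□□□□□
□□□□□□□
[1] □□□□□□□
□□□□□□□
□□□□□□□
□□□□□□□
□□□■□□□
□□□v□□□
□□□□□□□
□□□□□□□
[2] □□□□□□□
□□□□□□□
□□□□□□□
□□□□□□□
□□□■□□□
□□<■□□□
□□□□□□□
□□□□□□□
[3] □□□□□□□
□□□□□□□
□□□□□□□
□□□□□□□
□□^■□□□
□□■■□□□
□□□□□□□
□□□□□□□
[4] □□□□□□□
□□□□□□□
□□□□□□□
□□□□□□□
□□■>□□□
□□■■□□□
□□□□□□□
□□□□□□□
[5] □□□□□□□
□□□□□□□
□□□□□□□
□□□^□□□
□□■□□□□
□□■■□□□
□□□□□□□
□□□□□□□
[6] □□□□□□□
□□□□□□□
□□□□□□□
□□□■>□□
□□■□□□□
□□■■□□□
□□□□□□□
□□□□□□□
[7] □□□□□□□
□□□□□□□
□□□□□□□
□□□■■□□
□□■□v□□
□□■■□□□
□□□□□□□
□□□□□□□
[8] □□□□□□□
□□□□□□□
□□□□□□□
□□□■■□□
□□■<■□□
□□■■□□□
□□□□□□□
□□□□□□□
[9] □□□□□□□
□□□□□□□
□□□□□□□
□□□^■□□
□□■■■□□
□□■■□□□
□□□□□□□
□□□□□□□
[10] □□□□□□□
□□□□□□□
□□□□□□□
□□<□■□□
□□■■■□□
□□■■□□□
□□□□□□□
□□□□□□□
[11] □□□□□□□
□□□□□□□
□□^□□□□
□□■□■□□
□□■■■□□
□□■■□□□
□□□□□□□
□□□□□□□
[12] □□□□□□□
□□□□□□□
□□■>□□□
□□■□■□□
□□■■■□□
□□■■□□□
□□□□□□□
□□□□□□□
[13] □□□□□□□
□□□□□□□
□□■■□□□
□□■v■□□
□□■■■□□
□□■■□□□
□□□□□□□
□□□□□□□
[14] □□□□□□□
□□□□□□□
□□■■□□□
□□<■■□□
□□■■■□□
□□■■□□□
□□□□□□□
□□□□□□□
[15] □□□□□□□
□□□□□□□
□□■■□□□
□□□■■□□
□□v■■□□
□□■■□□□
□□□□□□□
□□□□□□□
[16] □□□□□□□
□□□□□□□
□□■■□□□
□□□■■□□
□□□>■□□
□□■■□□□
□□□□□□□
□□□□□□□
[17] □□□□□□□
□□□□□□□
□□■■□□□
□□□^■□□
□□□□■□□
□□■■□□□
□□□□□□□
□□□□□□□
[18] □□□□□□□
□□□□□□□
□□■■□□□
□□<□■□□
□□□□■□□
□□■■□□□
□□□□□□□
□□□□□□□
[19] □□□□□□□
□□□□□□□
□□^■□□□
□□■□■□□
□□□□■□□
□□■■□□□
□□□□□□□
□□□□□□□
[20] □□□□□□□
□□□□□□□
□<□■□□□
□□■□■□□
□□□□■□□
□□■■□□□
□□□□□□□
□□□□□□□
[21] □□□□□□□
□^□□□□□
□■□■□□□
□□■□■□□
□□□□■□□
□□■■□□□
□□□□□□□
□□□□□□□
[22] □□□□□□□
□■>□□□□
□■□■□□□
□□■□■□□
□□□□■□□
□□■■□□□
□□□□□□□
□□□□□□□
[23] □□□□□□□
□■■□□□□
□■v■□□□
□□■□■□□
□□□□■□□
□□■■□□□
□□□□□□□
□□□□□□□
[24] □□□□□□□
□■■□□□□
□<■■□□□
□□■□■□□
□□□□■□□
□□■■□□□
□□□□□□□
□□□□□□□
[25] □□□□□□□
□■■□□□□
□□■■□□□
□v■□■□□
□□□□■□□
□□■■□□□
□□□□□□□
□□□□□□□
[26] □□□□□□□
□■■□□□□
□□■■□□□
<■■□■□□
□□□□■□□
□□■■□□□
□□□□□□□
□□□□□□□
[27] □□□□□□□
□■■□□□□
^□■■□□□
■■■□■□□
□□□□■□□
□□■■□□□
□□□□□□□
□□□□□□□
[28] □□□□□□□
□■■□□□□
■>■■□□□
■■■□■□□
□□□□■□□
□□■■□□□
□□□□□□□
□□□□□□□
[29] □□□□□□□
□■■□□□□
■■■■□□□
■v■□■□□
□□□□■□□
□□■■□□□
□□□□□□□
□□□□□□□
[30] □□□□□□□
□■■□□□□
■■■■□□□
■□>□■□□
□□□□■□□
□□■■□□□
□□□□□□□
□□□□□□□
[31] □□□□□□□
□■■□□□□
■■^■□□□
■□□□■□□
□□□□■□□
□□■■□□□
□□□□□□□
□□□□□□□
[32] □□□□□□□
□■■□□□□
■<□■□□□
■□□□■□□
□□□□■□□
□□■■□□□
□□□□□□□
□□□□□□□
[33] □□□□□□□
□■■□□□□
■□□■□□□
■v□□■□□
□□□□■□□
□□■■□□□
□□□□□□□
□□□□□□□
[34] □□□□□□□
□■■□□□□
■□□■□□□
<■□□■□□
□□□□■□□
□□■■□□□
□□□□□□□
□□□□□□□
[35] □□□□□□□
□■■□□□□
■□□■□□□
□■□□■□□
v□□□■□□
□□■■□□□
□□□□□□□
□□□□□□□
[36] □□□□□□□
□■■□□□□
■□□■□□□
□■□□■□□
■□□□■□<
□□■■□□□
□□□□□□□
□□□□□□□
[37] □□□□□□□
□■■□□□□
■□□■□□□
□■□□■□^
■□□□■□■
□□■■□□□
□□□□□□□
□□□□□□□
[38] □□□□□□□
□■■□□□□
■□□■□□□
>■□□■□■
■□□□■□■
□□■■□□□
□□□□□□□
□□□□□□□

east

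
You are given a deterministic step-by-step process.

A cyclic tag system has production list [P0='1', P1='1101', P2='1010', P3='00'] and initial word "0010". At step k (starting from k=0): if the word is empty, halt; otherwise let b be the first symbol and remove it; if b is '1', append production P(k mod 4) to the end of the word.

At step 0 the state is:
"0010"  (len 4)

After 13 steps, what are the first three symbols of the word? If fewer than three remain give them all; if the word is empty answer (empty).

step 0: "0010"  (len 4)
step 1: "010"  (len 3)
step 2: "10"  (len 2)
step 3: "01010"  (len 5)
step 4: "1010"  (len 4)
step 5: "0101"  (len 4)
step 6: "101"  (len 3)
step 7: "011010"  (len 6)
step 8: "11010"  (len 5)
step 9: "10101"  (len 5)
step 10: "01011101"  (len 8)
step 11: "1011101"  (len 7)
step 12: "01110100"  (len 8)
step 13: "1110100"  (len 7)

111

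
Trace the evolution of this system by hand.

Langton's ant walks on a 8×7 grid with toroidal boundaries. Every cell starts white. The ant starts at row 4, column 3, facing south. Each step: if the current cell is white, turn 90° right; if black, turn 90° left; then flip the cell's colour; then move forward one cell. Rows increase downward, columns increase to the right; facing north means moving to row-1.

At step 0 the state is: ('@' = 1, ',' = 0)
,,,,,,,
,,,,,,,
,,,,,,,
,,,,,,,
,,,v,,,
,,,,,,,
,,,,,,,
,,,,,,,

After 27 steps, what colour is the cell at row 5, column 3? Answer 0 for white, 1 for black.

1

t=0: ,,,,,,,
,,,,,,,
,,,,,,,
,,,,,,,
,,,v,,,
,,,,,,,
,,,,,,,
,,,,,,,
t=1: ,,,,,,,
,,,,,,,
,,,,,,,
,,,,,,,
,,<@,,,
,,,,,,,
,,,,,,,
,,,,,,,
t=2: ,,,,,,,
,,,,,,,
,,,,,,,
,,^,,,,
,,@@,,,
,,,,,,,
,,,,,,,
,,,,,,,
t=3: ,,,,,,,
,,,,,,,
,,,,,,,
,,@>,,,
,,@@,,,
,,,,,,,
,,,,,,,
,,,,,,,
t=4: ,,,,,,,
,,,,,,,
,,,,,,,
,,@@,,,
,,@v,,,
,,,,,,,
,,,,,,,
,,,,,,,
t=5: ,,,,,,,
,,,,,,,
,,,,,,,
,,@@,,,
,,@,>,,
,,,,,,,
,,,,,,,
,,,,,,,
t=6: ,,,,,,,
,,,,,,,
,,,,,,,
,,@@,,,
,,@,@,,
,,,,v,,
,,,,,,,
,,,,,,,
t=7: ,,,,,,,
,,,,,,,
,,,,,,,
,,@@,,,
,,@,@,,
,,,<@,,
,,,,,,,
,,,,,,,
t=8: ,,,,,,,
,,,,,,,
,,,,,,,
,,@@,,,
,,@^@,,
,,,@@,,
,,,,,,,
,,,,,,,
t=9: ,,,,,,,
,,,,,,,
,,,,,,,
,,@@,,,
,,@@>,,
,,,@@,,
,,,,,,,
,,,,,,,
t=10: ,,,,,,,
,,,,,,,
,,,,,,,
,,@@^,,
,,@@,,,
,,,@@,,
,,,,,,,
,,,,,,,
t=11: ,,,,,,,
,,,,,,,
,,,,,,,
,,@@@>,
,,@@,,,
,,,@@,,
,,,,,,,
,,,,,,,
t=12: ,,,,,,,
,,,,,,,
,,,,,,,
,,@@@@,
,,@@,v,
,,,@@,,
,,,,,,,
,,,,,,,
t=13: ,,,,,,,
,,,,,,,
,,,,,,,
,,@@@@,
,,@@<@,
,,,@@,,
,,,,,,,
,,,,,,,
t=14: ,,,,,,,
,,,,,,,
,,,,,,,
,,@@^@,
,,@@@@,
,,,@@,,
,,,,,,,
,,,,,,,
t=15: ,,,,,,,
,,,,,,,
,,,,,,,
,,@<,@,
,,@@@@,
,,,@@,,
,,,,,,,
,,,,,,,
t=16: ,,,,,,,
,,,,,,,
,,,,,,,
,,@,,@,
,,@v@@,
,,,@@,,
,,,,,,,
,,,,,,,
t=17: ,,,,,,,
,,,,,,,
,,,,,,,
,,@,,@,
,,@,>@,
,,,@@,,
,,,,,,,
,,,,,,,
t=18: ,,,,,,,
,,,,,,,
,,,,,,,
,,@,^@,
,,@,,@,
,,,@@,,
,,,,,,,
,,,,,,,
t=19: ,,,,,,,
,,,,,,,
,,,,,,,
,,@,@>,
,,@,,@,
,,,@@,,
,,,,,,,
,,,,,,,
t=20: ,,,,,,,
,,,,,,,
,,,,,^,
,,@,@,,
,,@,,@,
,,,@@,,
,,,,,,,
,,,,,,,
t=21: ,,,,,,,
,,,,,,,
,,,,,@>
,,@,@,,
,,@,,@,
,,,@@,,
,,,,,,,
,,,,,,,
t=22: ,,,,,,,
,,,,,,,
,,,,,@@
,,@,@,v
,,@,,@,
,,,@@,,
,,,,,,,
,,,,,,,
t=23: ,,,,,,,
,,,,,,,
,,,,,@@
,,@,@<@
,,@,,@,
,,,@@,,
,,,,,,,
,,,,,,,
t=24: ,,,,,,,
,,,,,,,
,,,,,^@
,,@,@@@
,,@,,@,
,,,@@,,
,,,,,,,
,,,,,,,
t=25: ,,,,,,,
,,,,,,,
,,,,<,@
,,@,@@@
,,@,,@,
,,,@@,,
,,,,,,,
,,,,,,,
t=26: ,,,,,,,
,,,,^,,
,,,,@,@
,,@,@@@
,,@,,@,
,,,@@,,
,,,,,,,
,,,,,,,
t=27: ,,,,,,,
,,,,@>,
,,,,@,@
,,@,@@@
,,@,,@,
,,,@@,,
,,,,,,,
,,,,,,,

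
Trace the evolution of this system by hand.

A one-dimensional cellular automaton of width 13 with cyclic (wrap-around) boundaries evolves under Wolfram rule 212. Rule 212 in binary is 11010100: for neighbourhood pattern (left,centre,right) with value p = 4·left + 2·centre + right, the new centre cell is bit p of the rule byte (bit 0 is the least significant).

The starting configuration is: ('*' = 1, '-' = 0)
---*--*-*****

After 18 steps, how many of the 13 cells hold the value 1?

step 0: ---*--*-*****
step 1: *--**-*--****
step 2: **--*-**--***
step 3: ***-*--**--**
step 4: ***-**--**--*
step 5: ***--**--**--
step 6: -***--**--**-
step 7: --***--**--**
step 8: *--***--**--*
step 9: **--***--**--
step 10: -**--***--**-
step 11: --**--***--**
step 12: *--**--***--*
step 13: **--**--***--
step 14: -**--**--***-
step 15: --**--**--***
step 16: *--**--**--**
step 17: **--**--**--*
step 18: ***--**--**--

7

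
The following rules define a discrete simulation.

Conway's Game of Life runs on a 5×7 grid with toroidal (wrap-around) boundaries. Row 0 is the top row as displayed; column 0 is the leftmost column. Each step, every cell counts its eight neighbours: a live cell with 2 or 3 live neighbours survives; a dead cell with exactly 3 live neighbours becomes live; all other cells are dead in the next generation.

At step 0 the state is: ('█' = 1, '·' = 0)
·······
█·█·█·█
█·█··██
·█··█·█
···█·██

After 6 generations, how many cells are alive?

gen 0: ·······
█·█·█·█
█·█··██
·█··█·█
···█·██
gen 1: █··██··
█··█···
··█·█··
·████··
█···███
gen 2: ██·█···
·██····
····█··
███···█
█·····█
gen 3: ······█
████···
···█···
·█···██
·······
gen 4: ███····
████···
···██·█
·······
█····██
gen 5: ···█···
····█·█
██·██··
█···█··
█·····█
gen 6: █····██
█·█·██·
██·██·█
···███·
█·····█

17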